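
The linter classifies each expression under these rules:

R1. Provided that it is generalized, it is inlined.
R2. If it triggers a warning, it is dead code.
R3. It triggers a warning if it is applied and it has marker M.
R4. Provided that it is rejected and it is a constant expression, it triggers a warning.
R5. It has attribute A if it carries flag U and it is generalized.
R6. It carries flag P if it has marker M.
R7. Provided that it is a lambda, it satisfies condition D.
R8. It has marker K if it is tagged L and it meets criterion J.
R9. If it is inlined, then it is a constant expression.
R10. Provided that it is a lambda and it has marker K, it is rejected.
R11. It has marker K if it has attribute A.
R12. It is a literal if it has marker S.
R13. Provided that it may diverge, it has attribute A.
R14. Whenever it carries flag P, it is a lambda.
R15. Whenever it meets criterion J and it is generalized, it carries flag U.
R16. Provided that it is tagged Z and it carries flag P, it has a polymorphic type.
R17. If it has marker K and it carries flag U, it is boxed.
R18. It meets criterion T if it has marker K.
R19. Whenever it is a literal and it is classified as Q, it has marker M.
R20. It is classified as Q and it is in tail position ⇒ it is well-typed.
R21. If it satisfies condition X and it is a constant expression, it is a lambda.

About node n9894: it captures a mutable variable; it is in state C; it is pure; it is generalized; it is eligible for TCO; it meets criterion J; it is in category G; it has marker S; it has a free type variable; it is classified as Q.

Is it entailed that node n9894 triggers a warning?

By R1 (it is generalized): it is inlined.
By R9 (it is inlined): it is a constant expression.
By R12 (it has marker S): it is a literal.
By R15 (it meets criterion J, it is generalized): it carries flag U.
By R19 (it is a literal, it is classified as Q): it has marker M.
By R5 (it carries flag U, it is generalized): it has attribute A.
By R6 (it has marker M): it carries flag P.
By R11 (it has attribute A): it has marker K.
By R14 (it carries flag P): it is a lambda.
By R10 (it is a lambda, it has marker K): it is rejected.
By R4 (it is rejected, it is a constant expression): it triggers a warning.

Yes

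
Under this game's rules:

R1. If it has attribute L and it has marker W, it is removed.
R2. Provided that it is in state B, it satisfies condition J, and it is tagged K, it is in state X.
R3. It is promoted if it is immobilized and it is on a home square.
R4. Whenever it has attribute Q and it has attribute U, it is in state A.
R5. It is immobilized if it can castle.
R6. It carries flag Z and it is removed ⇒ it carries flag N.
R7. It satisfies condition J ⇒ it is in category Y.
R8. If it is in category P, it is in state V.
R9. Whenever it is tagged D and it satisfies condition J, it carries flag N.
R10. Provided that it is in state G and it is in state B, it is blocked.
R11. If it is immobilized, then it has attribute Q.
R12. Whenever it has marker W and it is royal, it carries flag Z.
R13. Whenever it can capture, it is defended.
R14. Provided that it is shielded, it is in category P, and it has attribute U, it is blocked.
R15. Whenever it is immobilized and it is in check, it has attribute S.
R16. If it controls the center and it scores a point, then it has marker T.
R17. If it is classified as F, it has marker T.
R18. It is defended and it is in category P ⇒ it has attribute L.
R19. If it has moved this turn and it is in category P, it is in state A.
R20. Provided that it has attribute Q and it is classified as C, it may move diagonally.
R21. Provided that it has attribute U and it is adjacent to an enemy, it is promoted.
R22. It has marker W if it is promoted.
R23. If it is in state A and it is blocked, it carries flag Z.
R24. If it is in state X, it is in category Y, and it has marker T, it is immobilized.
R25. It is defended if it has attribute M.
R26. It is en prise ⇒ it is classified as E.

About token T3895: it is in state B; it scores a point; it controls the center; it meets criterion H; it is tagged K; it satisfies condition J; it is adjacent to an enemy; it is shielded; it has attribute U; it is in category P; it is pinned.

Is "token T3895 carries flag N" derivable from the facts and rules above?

No

Forward chaining from the given facts derives: is in state X, is in category Y, is in state V, is blocked, has marker T, is promoted, has marker W, is immobilized, has attribute Q, is in state A, carries flag Z.
Rules concluding "it carries flag N": R6 needs "it is removed"; R9 needs "it is tagged D" — none of these are established.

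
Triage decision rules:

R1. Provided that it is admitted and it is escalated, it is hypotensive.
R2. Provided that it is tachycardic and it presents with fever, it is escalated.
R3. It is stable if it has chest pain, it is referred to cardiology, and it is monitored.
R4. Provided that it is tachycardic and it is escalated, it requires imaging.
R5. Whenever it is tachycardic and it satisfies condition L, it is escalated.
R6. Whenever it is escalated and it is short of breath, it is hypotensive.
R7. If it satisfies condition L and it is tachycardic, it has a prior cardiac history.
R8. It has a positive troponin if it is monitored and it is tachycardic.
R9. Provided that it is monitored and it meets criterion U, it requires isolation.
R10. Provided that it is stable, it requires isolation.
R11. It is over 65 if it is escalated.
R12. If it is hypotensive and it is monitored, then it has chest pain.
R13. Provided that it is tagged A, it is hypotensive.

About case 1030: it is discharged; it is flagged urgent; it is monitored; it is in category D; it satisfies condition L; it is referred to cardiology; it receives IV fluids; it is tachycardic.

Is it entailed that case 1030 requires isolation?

Forward chaining from the given facts derives: is escalated, has a prior cardiac history, has a positive troponin, is over 65, requires imaging.
Rules concluding "it requires isolation": R9 needs "it meets criterion U"; R10 needs "it is stable" — none of these are established.

No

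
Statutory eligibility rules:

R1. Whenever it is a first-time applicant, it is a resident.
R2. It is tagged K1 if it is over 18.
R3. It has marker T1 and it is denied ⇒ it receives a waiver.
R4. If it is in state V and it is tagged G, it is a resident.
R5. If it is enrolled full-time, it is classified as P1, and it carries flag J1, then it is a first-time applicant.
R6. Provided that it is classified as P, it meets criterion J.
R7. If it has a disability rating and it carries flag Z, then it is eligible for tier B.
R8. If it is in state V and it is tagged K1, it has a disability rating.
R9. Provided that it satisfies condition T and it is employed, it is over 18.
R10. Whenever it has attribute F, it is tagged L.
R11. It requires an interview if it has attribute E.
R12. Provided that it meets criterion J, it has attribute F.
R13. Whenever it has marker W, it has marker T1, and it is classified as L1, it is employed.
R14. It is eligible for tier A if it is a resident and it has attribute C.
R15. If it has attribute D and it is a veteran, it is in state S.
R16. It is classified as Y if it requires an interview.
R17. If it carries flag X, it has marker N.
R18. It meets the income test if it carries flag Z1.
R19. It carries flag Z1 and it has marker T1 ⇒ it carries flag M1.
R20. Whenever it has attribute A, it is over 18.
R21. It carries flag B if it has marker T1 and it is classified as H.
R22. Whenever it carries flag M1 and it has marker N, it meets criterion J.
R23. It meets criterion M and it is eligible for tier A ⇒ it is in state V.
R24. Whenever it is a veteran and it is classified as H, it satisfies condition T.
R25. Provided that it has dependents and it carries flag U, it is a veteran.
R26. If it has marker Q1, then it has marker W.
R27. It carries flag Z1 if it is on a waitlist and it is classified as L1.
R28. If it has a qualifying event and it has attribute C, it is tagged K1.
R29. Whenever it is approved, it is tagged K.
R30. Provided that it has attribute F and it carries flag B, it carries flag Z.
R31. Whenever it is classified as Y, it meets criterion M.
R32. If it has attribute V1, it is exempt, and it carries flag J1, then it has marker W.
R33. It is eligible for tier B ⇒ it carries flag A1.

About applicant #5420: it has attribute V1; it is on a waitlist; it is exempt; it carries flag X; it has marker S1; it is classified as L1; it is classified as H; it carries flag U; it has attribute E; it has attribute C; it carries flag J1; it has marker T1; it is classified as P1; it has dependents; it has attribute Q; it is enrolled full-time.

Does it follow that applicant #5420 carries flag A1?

By R5 (it is enrolled full-time, it is classified as P1, it carries flag J1): it is a first-time applicant.
By R11 (it has attribute E): it requires an interview.
By R16 (it requires an interview): it is classified as Y.
By R17 (it carries flag X): it has marker N.
By R21 (it has marker T1, it is classified as H): it carries flag B.
By R25 (it has dependents, it carries flag U): it is a veteran.
By R27 (it is on a waitlist, it is classified as L1): it carries flag Z1.
By R31 (it is classified as Y): it meets criterion M.
By R32 (it has attribute V1, it is exempt, it carries flag J1): it has marker W.
By R1 (it is a first-time applicant): it is a resident.
By R13 (it has marker W, it has marker T1, it is classified as L1): it is employed.
By R14 (it is a resident, it has attribute C): it is eligible for tier A.
By R19 (it carries flag Z1, it has marker T1): it carries flag M1.
By R22 (it carries flag M1, it has marker N): it meets criterion J.
By R23 (it meets criterion M, it is eligible for tier A): it is in state V.
By R24 (it is a veteran, it is classified as H): it satisfies condition T.
By R9 (it satisfies condition T, it is employed): it is over 18.
By R12 (it meets criterion J): it has attribute F.
By R30 (it has attribute F, it carries flag B): it carries flag Z.
By R2 (it is over 18): it is tagged K1.
By R8 (it is in state V, it is tagged K1): it has a disability rating.
By R7 (it has a disability rating, it carries flag Z): it is eligible for tier B.
By R33 (it is eligible for tier B): it carries flag A1.

Yes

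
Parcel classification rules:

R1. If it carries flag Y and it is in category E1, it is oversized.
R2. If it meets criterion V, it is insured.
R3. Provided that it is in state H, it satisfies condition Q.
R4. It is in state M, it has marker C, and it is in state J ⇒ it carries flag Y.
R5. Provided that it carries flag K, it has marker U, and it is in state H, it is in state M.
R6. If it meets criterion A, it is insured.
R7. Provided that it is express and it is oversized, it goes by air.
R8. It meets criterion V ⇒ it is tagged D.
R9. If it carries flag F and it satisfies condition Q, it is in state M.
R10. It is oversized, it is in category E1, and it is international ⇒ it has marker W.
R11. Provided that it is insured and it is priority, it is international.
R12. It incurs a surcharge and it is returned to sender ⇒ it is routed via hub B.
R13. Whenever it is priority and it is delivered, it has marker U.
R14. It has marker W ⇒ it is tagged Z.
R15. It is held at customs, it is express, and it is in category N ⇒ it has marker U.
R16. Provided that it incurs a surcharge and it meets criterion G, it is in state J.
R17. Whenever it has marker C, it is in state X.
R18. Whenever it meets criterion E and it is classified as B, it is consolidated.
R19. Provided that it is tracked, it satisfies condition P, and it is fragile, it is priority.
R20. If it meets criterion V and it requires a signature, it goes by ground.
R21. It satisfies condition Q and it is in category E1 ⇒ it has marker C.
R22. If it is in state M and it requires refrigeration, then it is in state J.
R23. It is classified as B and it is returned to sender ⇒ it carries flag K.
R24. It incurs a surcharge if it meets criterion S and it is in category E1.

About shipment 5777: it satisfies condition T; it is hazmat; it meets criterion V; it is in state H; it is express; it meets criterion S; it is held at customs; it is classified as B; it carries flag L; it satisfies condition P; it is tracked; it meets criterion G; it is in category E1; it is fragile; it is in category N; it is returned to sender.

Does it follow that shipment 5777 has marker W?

By R2 (it meets criterion V): it is insured.
By R3 (it is in state H): it satisfies condition Q.
By R15 (it is held at customs, it is express, it is in category N): it has marker U.
By R19 (it is tracked, it satisfies condition P, it is fragile): it is priority.
By R21 (it satisfies condition Q, it is in category E1): it has marker C.
By R23 (it is classified as B, it is returned to sender): it carries flag K.
By R24 (it meets criterion S, it is in category E1): it incurs a surcharge.
By R5 (it carries flag K, it has marker U, it is in state H): it is in state M.
By R11 (it is insured, it is priority): it is international.
By R16 (it incurs a surcharge, it meets criterion G): it is in state J.
By R4 (it is in state M, it has marker C, it is in state J): it carries flag Y.
By R1 (it carries flag Y, it is in category E1): it is oversized.
By R10 (it is oversized, it is in category E1, it is international): it has marker W.

Yes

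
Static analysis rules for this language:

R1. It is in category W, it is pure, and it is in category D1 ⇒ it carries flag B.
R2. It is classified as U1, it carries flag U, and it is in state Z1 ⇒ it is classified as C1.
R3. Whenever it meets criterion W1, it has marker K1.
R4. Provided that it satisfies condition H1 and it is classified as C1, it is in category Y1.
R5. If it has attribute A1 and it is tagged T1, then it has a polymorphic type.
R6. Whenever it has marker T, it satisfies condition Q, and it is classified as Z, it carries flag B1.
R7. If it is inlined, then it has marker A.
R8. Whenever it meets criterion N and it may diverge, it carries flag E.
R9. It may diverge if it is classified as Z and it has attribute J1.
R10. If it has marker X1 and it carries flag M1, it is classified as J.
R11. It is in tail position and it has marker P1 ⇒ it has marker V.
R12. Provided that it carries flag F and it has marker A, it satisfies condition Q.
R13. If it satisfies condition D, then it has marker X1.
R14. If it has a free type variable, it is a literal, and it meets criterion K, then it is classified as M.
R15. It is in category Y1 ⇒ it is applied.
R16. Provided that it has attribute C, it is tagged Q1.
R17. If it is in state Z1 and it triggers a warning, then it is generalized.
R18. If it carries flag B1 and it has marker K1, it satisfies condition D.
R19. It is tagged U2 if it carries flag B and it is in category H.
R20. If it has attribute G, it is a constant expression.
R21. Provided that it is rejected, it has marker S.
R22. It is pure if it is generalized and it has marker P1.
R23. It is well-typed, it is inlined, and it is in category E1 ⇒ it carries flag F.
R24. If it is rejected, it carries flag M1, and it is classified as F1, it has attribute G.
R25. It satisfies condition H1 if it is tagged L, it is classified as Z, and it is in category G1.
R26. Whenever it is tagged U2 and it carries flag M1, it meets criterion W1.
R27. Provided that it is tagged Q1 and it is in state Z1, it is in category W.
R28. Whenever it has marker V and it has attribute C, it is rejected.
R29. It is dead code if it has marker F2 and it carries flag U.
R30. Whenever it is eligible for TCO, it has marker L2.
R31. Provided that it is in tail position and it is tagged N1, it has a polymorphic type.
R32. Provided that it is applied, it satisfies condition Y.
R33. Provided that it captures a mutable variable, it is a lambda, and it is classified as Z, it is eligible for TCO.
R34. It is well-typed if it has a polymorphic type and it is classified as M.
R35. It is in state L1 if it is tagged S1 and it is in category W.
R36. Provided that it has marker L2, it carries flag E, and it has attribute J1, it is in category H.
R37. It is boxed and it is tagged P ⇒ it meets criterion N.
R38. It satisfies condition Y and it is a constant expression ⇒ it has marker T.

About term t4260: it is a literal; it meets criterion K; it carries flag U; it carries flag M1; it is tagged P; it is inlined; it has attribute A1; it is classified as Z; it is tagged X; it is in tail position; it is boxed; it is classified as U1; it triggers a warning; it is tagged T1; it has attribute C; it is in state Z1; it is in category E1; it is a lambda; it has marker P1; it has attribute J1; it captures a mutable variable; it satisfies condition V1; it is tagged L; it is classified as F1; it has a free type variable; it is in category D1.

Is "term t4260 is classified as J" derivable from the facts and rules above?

Forward chaining from the given facts derives: is classified as C1, has a polymorphic type, has marker A, may diverge, has marker V, is classified as M, is tagged Q1, is generalized, is pure, is in category W, is rejected, is eligible for TCO, is well-typed, meets criterion N, carries flag B, carries flag E, has marker S, carries flag F, has attribute G, has marker L2, is in category H, satisfies condition Q, is tagged U2, is a constant expression, meets criterion W1, has marker K1.
The only rule concluding "it is classified as J" is R10, which needs "it has marker X1"; that is never established.

No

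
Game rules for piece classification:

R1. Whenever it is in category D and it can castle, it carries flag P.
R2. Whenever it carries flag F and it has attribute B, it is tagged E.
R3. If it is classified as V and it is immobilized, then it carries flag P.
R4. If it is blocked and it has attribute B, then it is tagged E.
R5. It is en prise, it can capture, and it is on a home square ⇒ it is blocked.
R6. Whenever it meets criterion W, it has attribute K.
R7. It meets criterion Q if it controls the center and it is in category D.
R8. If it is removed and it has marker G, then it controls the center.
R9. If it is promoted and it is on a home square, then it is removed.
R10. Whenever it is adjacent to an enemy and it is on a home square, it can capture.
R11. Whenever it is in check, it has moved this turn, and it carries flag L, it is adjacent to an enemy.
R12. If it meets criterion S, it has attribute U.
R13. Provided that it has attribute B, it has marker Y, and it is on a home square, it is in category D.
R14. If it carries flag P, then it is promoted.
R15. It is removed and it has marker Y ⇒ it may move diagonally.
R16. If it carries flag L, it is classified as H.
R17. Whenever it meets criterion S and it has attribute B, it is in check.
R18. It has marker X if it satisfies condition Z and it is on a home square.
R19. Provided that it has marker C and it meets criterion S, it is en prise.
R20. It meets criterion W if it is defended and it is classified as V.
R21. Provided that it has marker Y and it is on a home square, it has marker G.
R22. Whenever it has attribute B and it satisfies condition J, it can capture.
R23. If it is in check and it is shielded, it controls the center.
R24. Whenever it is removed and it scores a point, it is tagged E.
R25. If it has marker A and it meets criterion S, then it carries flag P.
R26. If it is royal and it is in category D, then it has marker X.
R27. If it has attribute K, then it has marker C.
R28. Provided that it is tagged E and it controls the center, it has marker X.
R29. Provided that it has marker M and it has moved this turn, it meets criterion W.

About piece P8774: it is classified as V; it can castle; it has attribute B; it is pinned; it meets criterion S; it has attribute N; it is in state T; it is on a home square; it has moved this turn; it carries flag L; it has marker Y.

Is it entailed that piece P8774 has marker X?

Forward chaining from the given facts derives: has attribute U, is in category D, is classified as H, is in check, has marker G, carries flag P, is adjacent to an enemy, is promoted, is removed, can capture, may move diagonally, controls the center, meets criterion Q.
Rules concluding "it has marker X": R18 needs "it satisfies condition Z"; R26 needs "it is royal"; R28 needs "it is tagged E" — none of these are established.

No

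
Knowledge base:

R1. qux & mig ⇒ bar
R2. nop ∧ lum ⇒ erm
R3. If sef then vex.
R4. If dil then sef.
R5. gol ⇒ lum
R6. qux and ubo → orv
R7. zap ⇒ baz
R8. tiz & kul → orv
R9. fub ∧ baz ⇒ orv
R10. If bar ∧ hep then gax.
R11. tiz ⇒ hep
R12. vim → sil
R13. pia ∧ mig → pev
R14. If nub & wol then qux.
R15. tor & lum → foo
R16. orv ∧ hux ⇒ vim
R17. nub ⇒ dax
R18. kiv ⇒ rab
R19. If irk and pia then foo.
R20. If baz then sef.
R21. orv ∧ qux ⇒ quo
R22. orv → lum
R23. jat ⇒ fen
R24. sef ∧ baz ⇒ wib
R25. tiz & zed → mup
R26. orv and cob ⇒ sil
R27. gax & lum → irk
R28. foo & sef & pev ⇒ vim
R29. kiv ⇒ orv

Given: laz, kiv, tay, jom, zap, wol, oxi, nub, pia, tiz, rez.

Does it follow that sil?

Forward chaining from the given facts derives: baz, hep, qux, dax, rab, sef, wib, orv, vex, quo, lum.
Rules concluding sil: R12 needs vim; R26 needs cob — none of these are established.

No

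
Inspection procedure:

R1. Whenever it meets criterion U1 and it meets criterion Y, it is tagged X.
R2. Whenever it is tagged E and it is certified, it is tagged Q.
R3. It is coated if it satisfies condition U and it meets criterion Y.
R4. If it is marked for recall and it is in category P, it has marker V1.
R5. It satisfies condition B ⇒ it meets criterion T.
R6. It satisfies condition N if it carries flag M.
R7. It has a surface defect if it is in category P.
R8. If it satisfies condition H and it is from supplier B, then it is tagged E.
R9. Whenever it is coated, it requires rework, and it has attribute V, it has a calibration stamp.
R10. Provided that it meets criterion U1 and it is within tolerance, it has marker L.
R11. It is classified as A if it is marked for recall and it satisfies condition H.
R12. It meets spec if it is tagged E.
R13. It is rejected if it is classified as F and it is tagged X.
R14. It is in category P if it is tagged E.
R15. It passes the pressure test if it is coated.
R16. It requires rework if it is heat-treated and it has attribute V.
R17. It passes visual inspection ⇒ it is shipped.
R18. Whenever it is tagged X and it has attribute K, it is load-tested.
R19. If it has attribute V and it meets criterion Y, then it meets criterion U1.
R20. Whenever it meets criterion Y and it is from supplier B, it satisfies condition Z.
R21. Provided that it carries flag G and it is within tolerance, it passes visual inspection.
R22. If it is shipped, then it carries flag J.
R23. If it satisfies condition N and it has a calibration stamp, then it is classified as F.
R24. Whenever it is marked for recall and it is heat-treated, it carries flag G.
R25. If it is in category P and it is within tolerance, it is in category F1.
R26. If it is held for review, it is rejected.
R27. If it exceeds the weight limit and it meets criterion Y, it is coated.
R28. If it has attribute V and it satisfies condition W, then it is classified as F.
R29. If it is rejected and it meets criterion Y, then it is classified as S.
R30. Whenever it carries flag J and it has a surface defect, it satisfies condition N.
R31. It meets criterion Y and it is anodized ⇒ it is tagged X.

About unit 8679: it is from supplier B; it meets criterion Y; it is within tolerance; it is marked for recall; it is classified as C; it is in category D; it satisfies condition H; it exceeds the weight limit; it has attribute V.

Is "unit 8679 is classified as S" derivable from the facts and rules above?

No

Forward chaining from the given facts derives: is tagged E, is classified as A, meets spec, is in category P, meets criterion U1, satisfies condition Z, is in category F1, is coated, is tagged X, has marker V1, has a surface defect, has marker L, passes the pressure test.
The only rule concluding "it is classified as S" is R29, which needs "it is rejected"; that is never established.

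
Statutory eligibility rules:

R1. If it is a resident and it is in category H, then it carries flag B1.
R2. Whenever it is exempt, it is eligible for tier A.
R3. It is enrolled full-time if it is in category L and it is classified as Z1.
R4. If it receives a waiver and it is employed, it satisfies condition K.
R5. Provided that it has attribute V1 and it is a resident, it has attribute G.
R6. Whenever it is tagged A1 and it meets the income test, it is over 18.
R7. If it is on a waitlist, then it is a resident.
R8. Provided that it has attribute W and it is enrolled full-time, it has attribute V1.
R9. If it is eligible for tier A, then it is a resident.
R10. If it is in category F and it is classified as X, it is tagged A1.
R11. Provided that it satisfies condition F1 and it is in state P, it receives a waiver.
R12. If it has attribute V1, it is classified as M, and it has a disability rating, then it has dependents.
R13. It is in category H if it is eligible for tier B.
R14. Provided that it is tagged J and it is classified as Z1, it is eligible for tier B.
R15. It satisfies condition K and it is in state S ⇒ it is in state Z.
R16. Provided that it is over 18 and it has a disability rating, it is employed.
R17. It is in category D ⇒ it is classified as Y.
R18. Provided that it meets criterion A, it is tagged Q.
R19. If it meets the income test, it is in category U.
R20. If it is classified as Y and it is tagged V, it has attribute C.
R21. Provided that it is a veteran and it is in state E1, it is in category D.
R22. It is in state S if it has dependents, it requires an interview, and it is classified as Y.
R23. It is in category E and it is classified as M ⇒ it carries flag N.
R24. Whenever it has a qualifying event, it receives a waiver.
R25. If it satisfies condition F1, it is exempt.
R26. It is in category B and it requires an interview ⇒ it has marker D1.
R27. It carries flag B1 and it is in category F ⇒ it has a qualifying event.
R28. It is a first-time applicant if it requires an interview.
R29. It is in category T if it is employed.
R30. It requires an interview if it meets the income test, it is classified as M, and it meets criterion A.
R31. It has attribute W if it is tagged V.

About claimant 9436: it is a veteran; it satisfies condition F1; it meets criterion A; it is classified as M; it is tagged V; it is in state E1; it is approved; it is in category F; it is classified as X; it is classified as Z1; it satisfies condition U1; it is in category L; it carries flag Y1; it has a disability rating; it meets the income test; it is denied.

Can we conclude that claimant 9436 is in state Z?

No

Forward chaining from the given facts derives: is enrolled full-time, is tagged A1, is tagged Q, is in category U, is in category D, is exempt, requires an interview, has attribute W, is eligible for tier A, is over 18, has attribute V1, is a resident, has dependents, is employed, is classified as Y, has attribute C, is in state S, is a first-time applicant, is in category T, has attribute G.
The only rule concluding "it is in state Z" is R15, which needs "it satisfies condition K"; that is never established.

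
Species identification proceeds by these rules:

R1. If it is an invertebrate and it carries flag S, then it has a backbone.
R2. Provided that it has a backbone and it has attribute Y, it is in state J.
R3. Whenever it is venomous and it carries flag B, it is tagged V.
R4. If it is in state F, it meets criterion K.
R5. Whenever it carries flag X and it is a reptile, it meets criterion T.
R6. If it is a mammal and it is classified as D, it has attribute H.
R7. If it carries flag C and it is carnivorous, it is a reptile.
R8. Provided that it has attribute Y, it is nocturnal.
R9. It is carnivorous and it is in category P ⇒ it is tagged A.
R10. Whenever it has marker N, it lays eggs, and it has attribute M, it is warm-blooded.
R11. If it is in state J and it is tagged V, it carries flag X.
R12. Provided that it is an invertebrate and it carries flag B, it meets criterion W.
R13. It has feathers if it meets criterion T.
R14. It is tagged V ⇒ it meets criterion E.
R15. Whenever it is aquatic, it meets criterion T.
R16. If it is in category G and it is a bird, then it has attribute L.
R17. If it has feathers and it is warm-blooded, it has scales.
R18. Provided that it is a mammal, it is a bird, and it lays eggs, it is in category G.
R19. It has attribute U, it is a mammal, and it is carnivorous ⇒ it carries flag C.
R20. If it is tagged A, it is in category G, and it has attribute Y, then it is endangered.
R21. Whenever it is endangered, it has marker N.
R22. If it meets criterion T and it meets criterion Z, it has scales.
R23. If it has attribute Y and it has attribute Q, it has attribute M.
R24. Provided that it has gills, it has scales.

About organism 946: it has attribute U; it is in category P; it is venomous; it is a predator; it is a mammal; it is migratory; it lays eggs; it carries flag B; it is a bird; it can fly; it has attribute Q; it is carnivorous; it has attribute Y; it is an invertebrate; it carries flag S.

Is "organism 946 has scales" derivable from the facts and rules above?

Yes

By R1 (it is an invertebrate, it carries flag S): it has a backbone.
By R2 (it has a backbone, it has attribute Y): it is in state J.
By R3 (it is venomous, it carries flag B): it is tagged V.
By R9 (it is carnivorous, it is in category P): it is tagged A.
By R11 (it is in state J, it is tagged V): it carries flag X.
By R18 (it is a mammal, it is a bird, it lays eggs): it is in category G.
By R19 (it has attribute U, it is a mammal, it is carnivorous): it carries flag C.
By R20 (it is tagged A, it is in category G, it has attribute Y): it is endangered.
By R21 (it is endangered): it has marker N.
By R23 (it has attribute Y, it has attribute Q): it has attribute M.
By R7 (it carries flag C, it is carnivorous): it is a reptile.
By R10 (it has marker N, it lays eggs, it has attribute M): it is warm-blooded.
By R5 (it carries flag X, it is a reptile): it meets criterion T.
By R13 (it meets criterion T): it has feathers.
By R17 (it has feathers, it is warm-blooded): it has scales.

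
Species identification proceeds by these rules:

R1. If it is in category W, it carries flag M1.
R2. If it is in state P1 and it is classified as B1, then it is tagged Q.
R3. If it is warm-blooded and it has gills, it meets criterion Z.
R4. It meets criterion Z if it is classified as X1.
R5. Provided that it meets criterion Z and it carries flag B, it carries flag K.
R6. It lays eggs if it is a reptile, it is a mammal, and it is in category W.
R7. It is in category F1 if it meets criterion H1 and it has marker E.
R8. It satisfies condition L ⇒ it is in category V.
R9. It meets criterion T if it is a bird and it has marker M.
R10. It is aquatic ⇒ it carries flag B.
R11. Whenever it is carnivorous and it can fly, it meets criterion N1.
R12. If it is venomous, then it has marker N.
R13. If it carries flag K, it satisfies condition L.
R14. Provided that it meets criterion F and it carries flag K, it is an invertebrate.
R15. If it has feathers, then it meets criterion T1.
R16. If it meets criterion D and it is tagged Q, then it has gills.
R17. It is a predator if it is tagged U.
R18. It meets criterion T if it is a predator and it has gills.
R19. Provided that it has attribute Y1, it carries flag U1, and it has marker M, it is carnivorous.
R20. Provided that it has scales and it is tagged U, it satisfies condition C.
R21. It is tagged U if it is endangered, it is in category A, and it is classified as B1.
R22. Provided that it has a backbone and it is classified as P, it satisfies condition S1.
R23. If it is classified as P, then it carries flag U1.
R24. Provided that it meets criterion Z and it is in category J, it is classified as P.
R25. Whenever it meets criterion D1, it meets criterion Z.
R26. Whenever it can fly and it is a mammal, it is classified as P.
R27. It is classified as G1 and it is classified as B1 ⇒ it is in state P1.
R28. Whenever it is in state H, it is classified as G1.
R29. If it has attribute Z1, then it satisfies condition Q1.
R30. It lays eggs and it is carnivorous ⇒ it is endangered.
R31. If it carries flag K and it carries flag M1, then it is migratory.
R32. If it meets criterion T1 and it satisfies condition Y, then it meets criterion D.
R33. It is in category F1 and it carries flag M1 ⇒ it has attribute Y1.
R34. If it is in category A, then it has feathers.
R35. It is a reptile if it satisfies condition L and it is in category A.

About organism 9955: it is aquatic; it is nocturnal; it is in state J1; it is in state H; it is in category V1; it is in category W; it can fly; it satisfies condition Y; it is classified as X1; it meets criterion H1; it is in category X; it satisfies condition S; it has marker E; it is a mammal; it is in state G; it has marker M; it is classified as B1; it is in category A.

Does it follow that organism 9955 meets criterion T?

By R1 (it is in category W): it carries flag M1.
By R4 (it is classified as X1): it meets criterion Z.
By R7 (it meets criterion H1, it has marker E): it is in category F1.
By R10 (it is aquatic): it carries flag B.
By R26 (it can fly, it is a mammal): it is classified as P.
By R28 (it is in state H): it is classified as G1.
By R33 (it is in category F1, it carries flag M1): it has attribute Y1.
By R34 (it is in category A): it has feathers.
By R5 (it meets criterion Z, it carries flag B): it carries flag K.
By R13 (it carries flag K): it satisfies condition L.
By R15 (it has feathers): it meets criterion T1.
By R23 (it is classified as P): it carries flag U1.
By R27 (it is classified as G1, it is classified as B1): it is in state P1.
By R32 (it meets criterion T1, it satisfies condition Y): it meets criterion D.
By R35 (it satisfies condition L, it is in category A): it is a reptile.
By R2 (it is in state P1, it is classified as B1): it is tagged Q.
By R6 (it is a reptile, it is a mammal, it is in category W): it lays eggs.
By R16 (it meets criterion D, it is tagged Q): it has gills.
By R19 (it has attribute Y1, it carries flag U1, it has marker M): it is carnivorous.
By R30 (it lays eggs, it is carnivorous): it is endangered.
By R21 (it is endangered, it is in category A, it is classified as B1): it is tagged U.
By R17 (it is tagged U): it is a predator.
By R18 (it is a predator, it has gills): it meets criterion T.

Yes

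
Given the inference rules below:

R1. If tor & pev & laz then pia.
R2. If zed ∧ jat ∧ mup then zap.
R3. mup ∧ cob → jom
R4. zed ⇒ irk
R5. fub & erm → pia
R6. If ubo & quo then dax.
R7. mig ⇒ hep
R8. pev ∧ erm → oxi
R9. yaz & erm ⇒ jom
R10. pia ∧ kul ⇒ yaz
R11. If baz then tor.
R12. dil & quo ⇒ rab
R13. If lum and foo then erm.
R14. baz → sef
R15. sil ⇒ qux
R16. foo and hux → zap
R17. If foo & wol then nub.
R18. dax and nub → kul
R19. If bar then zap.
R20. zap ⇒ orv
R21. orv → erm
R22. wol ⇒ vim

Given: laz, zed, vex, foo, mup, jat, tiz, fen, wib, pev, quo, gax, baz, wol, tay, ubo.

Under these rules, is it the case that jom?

zap  (by R2: zed, jat, mup)
dax  (by R6: ubo, quo)
tor  (by R11: baz)
nub  (by R17: foo, wol)
kul  (by R18: dax, nub)
orv  (by R20: zap)
erm  (by R21: orv)
pia  (by R1: tor, pev, laz)
yaz  (by R10: pia, kul)
jom  (by R9: yaz, erm)

Yes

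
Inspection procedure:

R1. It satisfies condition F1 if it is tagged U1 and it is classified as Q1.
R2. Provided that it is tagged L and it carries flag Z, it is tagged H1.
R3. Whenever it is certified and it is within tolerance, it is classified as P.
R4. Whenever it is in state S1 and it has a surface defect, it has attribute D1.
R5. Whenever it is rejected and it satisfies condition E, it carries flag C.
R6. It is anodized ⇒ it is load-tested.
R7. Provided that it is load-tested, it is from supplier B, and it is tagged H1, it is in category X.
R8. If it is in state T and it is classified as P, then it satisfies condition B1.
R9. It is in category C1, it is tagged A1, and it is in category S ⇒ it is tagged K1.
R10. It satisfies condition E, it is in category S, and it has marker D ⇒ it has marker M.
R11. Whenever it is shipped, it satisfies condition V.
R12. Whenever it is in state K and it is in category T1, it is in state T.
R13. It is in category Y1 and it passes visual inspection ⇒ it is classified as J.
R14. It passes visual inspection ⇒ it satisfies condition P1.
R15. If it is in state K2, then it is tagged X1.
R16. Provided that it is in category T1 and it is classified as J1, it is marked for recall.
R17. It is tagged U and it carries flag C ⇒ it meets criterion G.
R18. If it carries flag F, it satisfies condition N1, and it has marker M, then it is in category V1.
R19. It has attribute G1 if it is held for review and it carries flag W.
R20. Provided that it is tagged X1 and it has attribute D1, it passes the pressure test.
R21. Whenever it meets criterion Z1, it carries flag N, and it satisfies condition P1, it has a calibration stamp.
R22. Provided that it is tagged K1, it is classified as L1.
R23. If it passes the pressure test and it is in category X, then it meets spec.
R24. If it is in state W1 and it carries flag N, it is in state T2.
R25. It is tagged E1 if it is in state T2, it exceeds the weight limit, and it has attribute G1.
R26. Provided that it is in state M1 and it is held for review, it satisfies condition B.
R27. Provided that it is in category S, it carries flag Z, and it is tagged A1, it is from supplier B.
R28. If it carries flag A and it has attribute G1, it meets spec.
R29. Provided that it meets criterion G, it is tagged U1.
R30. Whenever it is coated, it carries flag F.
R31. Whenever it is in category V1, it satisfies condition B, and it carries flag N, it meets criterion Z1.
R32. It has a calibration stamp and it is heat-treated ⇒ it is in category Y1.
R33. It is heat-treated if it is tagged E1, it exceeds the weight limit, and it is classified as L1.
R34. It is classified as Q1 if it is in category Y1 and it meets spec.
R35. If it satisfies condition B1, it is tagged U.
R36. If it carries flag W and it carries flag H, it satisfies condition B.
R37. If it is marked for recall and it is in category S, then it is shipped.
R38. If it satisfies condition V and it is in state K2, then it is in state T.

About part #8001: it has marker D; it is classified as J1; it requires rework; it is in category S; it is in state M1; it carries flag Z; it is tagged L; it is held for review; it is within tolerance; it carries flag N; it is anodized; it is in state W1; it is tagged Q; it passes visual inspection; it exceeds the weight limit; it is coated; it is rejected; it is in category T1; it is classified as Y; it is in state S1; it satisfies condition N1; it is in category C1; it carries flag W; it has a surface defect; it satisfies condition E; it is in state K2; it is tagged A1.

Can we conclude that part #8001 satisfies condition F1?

Forward chaining from the given facts derives: is tagged H1, has attribute D1, carries flag C, is load-tested, is tagged K1, has marker M, satisfies condition P1, is tagged X1, is marked for recall, has attribute G1, passes the pressure test, is classified as L1, is in state T2, is tagged E1, satisfies condition B, is from supplier B, carries flag F, is heat-treated, is shipped, is in category X, satisfies condition V, is in category V1, meets spec, meets criterion Z1, is in state T, has a calibration stamp, is in category Y1, is classified as Q1, is classified as J.
The only rule concluding "it satisfies condition F1" is R1, which needs "it is tagged U1"; that is never established.

No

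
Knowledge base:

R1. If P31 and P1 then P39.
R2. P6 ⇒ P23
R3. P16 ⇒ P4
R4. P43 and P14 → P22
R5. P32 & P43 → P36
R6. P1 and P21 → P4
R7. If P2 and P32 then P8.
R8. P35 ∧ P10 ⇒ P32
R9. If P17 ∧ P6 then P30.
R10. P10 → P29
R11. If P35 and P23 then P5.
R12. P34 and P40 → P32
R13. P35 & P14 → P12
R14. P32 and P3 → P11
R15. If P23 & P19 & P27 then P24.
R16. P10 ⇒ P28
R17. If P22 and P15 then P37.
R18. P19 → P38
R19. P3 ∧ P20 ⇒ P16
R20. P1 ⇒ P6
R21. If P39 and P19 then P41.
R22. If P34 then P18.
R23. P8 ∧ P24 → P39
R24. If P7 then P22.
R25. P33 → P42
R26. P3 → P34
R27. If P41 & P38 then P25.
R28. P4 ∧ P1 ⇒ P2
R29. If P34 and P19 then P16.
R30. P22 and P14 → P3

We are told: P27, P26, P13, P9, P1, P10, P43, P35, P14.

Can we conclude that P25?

Forward chaining from the given facts derives: P22, P32, P29, P12, P28, P6, P3, P23, P36, P5, P11, P34, P18.
The only rule concluding P25 is R27, which needs P41; that is never established.

No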